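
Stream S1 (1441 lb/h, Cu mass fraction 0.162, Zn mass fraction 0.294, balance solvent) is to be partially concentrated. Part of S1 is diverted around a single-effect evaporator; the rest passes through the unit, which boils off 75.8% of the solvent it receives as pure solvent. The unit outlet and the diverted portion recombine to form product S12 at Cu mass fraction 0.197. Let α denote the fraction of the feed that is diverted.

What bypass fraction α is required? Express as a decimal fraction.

0.569

All 1441×0.162 = 233.44 lb/h of Cu reaches S12, so S12 = 233.44/0.197 = 1185 lb/h and vapour = 256.02 lb/h.
The evaporator receives (1−α)·1441 of feed at 0.544 solvent and removes 0.758 of that solvent:
0.758×0.544×(1−α)×1441 = 256.02
(1−α) = 256.02/594.2 = 0.4309;  α = 0.5691.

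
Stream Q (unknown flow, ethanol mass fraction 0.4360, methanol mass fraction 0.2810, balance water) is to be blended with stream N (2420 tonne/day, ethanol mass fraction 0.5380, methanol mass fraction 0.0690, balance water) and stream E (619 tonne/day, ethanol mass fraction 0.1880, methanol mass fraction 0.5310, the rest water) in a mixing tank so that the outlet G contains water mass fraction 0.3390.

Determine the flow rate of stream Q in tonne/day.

1692 tonne/day

Let Q be the unknown flow. Total out = 3039 + Q.
water balance: 1125 + 0.283·Q = 0.339·(3039 + Q)
(0.283 − 0.339)·Q = 0.339×3039 − 1125 = -94.778
Q = -94.778 / -0.056 = 1692.5 tonne/day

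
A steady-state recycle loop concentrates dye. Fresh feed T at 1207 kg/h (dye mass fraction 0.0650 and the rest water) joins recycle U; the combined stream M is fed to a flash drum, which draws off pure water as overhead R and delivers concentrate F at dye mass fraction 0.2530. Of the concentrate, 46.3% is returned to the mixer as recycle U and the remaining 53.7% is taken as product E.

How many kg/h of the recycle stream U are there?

Overall dye balance (none leaves overhead): dye in fresh feed = dye in product, i.e. 1207×0.065 = (1−0.463)·F·0.253.
F = 78.455/(0.253×0.537) = 577.47 kg/h.
Recycle U = 0.463×577.47 = 267.37 kg/h.

267.4 kg/h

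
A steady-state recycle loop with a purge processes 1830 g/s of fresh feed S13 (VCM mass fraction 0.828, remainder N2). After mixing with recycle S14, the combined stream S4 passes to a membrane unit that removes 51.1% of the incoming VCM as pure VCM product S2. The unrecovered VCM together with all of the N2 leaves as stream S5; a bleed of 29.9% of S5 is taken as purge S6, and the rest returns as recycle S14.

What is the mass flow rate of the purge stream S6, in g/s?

N2 enters only via S13 and leaves only via the purge: 1830×0.172 = 0.299×(N2 in S5), and the membrane unit passes all N2, so N2 in S4 = N2 in S5 = 1052.7 g/s.
VCM in S4: m_A = 1830×0.828 + (1−0.299)·(1−0.511)·m_A, so m_A = 1515.2/0.6572 = 2305.6 g/s.
S5 = (1−0.511)×2305.6 + 1052.7 = 2180.1 g/s.
Purge S6 = 0.299×2180.1 = 651.86 g/s.

651.9 g/s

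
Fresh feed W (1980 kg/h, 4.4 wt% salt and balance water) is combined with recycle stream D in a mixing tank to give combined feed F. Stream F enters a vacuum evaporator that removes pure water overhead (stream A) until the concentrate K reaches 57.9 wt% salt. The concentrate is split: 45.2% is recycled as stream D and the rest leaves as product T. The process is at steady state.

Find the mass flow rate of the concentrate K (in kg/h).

Overall salt balance (none leaves overhead): salt in fresh feed = salt in product, i.e. 1980×0.044 = (1−0.452)·K·0.579.
K = 87.12/(0.579×0.548) = 274.57 kg/h.

274.6 kg/h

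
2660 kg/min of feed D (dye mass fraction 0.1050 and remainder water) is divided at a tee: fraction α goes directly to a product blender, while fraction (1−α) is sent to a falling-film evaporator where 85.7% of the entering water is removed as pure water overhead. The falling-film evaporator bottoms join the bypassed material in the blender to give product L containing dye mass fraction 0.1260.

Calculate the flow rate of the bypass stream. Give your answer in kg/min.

2082 kg/min

All 2660×0.105 = 279.3 kg/min of dye reaches L, so L = 279.3/0.126 = 2216.7 kg/min and vapour = 443.33 kg/min.
The evaporator receives (1−α)·2660 of feed at 0.895 water and removes 0.857 of that water:
0.857×0.895×(1−α)×2660 = 443.33
(1−α) = 443.33/2040.3 = 0.2173;  α = 0.7827.
Bypass flow = 0.7827×2660 = 2082 kg/min.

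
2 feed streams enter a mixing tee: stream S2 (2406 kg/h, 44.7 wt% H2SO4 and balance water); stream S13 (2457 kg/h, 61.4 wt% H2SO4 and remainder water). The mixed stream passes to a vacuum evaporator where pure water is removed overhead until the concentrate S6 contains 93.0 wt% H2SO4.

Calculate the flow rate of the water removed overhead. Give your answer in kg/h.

2084 kg/h

H2SO4 entering = 2406×0.447 + 2457×0.614 = 2584.1 kg/h.
All H2SO4 reports to S6, so S6 = 2584.1/0.930 = 2778.6 kg/h.
Total feed = 4863 kg/h; overhead = 4863 − 2778.6 = 2084.4 kg/h.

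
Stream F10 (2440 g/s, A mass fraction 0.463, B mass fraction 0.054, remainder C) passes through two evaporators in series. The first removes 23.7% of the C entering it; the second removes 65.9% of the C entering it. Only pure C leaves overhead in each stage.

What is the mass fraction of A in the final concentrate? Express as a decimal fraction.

0.720

C in feed = 2440×0.483 = 1178.5 g/s.
After stage 1: C left = (1−0.237)×1178.5 = 899.21; stream total = 2160.7 g/s.
After stage 2: C left = (1−0.659)×899.21 = 306.63; final concentrate = 1568.1 g/s.
A fraction = 1129.7/1568.1 = 0.720.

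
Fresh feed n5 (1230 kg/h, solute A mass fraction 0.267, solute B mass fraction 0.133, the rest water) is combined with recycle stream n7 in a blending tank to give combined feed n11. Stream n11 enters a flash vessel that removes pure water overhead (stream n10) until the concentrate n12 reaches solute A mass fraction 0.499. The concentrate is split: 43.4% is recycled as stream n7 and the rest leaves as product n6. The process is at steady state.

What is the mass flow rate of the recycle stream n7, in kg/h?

504.6 kg/h

Overall solute A balance (none leaves overhead): solute A in fresh feed = solute A in product, i.e. 1230×0.267 = (1−0.434)·n12·0.499.
n12 = 328.41/(0.499×0.566) = 1162.8 kg/h.
Recycle n7 = 0.434×1162.8 = 504.65 kg/h.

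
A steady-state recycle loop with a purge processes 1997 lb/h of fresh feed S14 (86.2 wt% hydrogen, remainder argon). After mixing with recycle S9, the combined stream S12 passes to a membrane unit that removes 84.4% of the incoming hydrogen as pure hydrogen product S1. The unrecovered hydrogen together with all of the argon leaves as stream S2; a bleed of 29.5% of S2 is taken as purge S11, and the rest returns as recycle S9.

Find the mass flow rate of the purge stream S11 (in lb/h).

364.6 lb/h

argon enters only via S14 and leaves only via the purge: 1997×0.138 = 0.295×(argon in S2), and the membrane unit passes all argon, so argon in S12 = argon in S2 = 934.19 lb/h.
hydrogen in S12: m_A = 1997×0.862 + (1−0.295)·(1−0.844)·m_A, so m_A = 1721.4/0.8900 = 1934.1 lb/h.
S2 = (1−0.844)×1934.1 + 934.19 = 1235.9 lb/h.
Purge S11 = 0.295×1235.9 = 364.59 lb/h.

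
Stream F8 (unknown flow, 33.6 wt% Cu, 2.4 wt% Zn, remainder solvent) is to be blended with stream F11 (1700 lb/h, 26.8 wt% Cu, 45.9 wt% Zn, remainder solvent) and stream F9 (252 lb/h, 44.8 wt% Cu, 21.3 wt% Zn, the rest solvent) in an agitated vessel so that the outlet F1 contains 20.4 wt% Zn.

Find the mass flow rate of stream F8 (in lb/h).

Let F8 be the unknown flow. Total out = 1952 + F8.
Zn balance: 833.98 + 0.024·F8 = 0.204·(1952 + F8)
(0.024 − 0.204)·F8 = 0.204×1952 − 833.98 = -435.77
F8 = -435.77 / -0.180 = 2420.9 lb/h

2421 lb/h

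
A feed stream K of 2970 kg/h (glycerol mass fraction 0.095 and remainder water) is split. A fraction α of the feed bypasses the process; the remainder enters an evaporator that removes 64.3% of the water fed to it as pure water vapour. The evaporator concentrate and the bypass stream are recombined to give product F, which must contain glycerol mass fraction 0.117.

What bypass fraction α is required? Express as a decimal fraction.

All 2970×0.095 = 282.15 kg/h of glycerol reaches F, so F = 282.15/0.117 = 2411.5 kg/h and vapour = 558.46 kg/h.
The evaporator receives (1−α)·2970 of feed at 0.905 water and removes 0.643 of that water:
0.643×0.905×(1−α)×2970 = 558.46
(1−α) = 558.46/1728.3 = 0.3231;  α = 0.6769.

0.677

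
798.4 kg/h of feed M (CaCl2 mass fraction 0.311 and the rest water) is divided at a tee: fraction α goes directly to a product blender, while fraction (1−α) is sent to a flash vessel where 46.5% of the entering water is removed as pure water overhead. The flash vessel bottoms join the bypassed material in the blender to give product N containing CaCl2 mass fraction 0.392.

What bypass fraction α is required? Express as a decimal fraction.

0.355

All 798.4×0.311 = 248.3 kg/h of CaCl2 reaches N, so N = 248.3/0.392 = 633.42 kg/h and vapour = 164.98 kg/h.
The evaporator receives (1−α)·798.4 of feed at 0.689 water and removes 0.465 of that water:
0.465×0.689×(1−α)×798.4 = 164.98
(1−α) = 164.98/255.8 = 0.6450;  α = 0.3550.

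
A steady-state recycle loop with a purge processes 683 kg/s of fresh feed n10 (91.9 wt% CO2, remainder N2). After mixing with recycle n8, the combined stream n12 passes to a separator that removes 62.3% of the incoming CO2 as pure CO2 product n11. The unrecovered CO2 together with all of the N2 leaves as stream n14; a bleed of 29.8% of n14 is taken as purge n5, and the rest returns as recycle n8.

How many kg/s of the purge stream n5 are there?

151.2 kg/s

N2 enters only via n10 and leaves only via the purge: 683×0.081 = 0.298×(N2 in n14), and the separator passes all N2, so N2 in n12 = N2 in n14 = 185.65 kg/s.
CO2 in n12: m_A = 683×0.919 + (1−0.298)·(1−0.623)·m_A, so m_A = 627.68/0.7353 = 853.58 kg/s.
n14 = (1−0.623)×853.58 + 185.65 = 507.45 kg/s.
Purge n5 = 0.298×507.45 = 151.22 kg/s.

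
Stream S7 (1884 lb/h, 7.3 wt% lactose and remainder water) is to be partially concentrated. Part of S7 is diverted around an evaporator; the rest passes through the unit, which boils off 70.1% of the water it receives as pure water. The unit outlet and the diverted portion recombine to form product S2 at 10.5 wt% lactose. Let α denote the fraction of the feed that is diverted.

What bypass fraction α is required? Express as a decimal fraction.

0.531

All 1884×0.073 = 137.53 lb/h of lactose reaches S2, so S2 = 137.53/0.105 = 1309.8 lb/h and vapour = 574.17 lb/h.
The evaporator receives (1−α)·1884 of feed at 0.927 water and removes 0.701 of that water:
0.701×0.927×(1−α)×1884 = 574.17
(1−α) = 574.17/1224.3 = 0.4690;  α = 0.5310.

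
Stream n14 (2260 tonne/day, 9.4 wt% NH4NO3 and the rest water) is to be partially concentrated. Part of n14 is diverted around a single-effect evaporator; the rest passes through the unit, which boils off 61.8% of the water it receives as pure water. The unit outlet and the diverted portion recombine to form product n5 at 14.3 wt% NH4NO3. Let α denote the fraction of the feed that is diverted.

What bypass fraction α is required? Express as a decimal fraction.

All 2260×0.094 = 212.44 tonne/day of NH4NO3 reaches n5, so n5 = 212.44/0.143 = 1485.6 tonne/day and vapour = 774.41 tonne/day.
The evaporator receives (1−α)·2260 of feed at 0.906 water and removes 0.618 of that water:
0.618×0.906×(1−α)×2260 = 774.41
(1−α) = 774.41/1265.4 = 0.6120;  α = 0.3880.

0.388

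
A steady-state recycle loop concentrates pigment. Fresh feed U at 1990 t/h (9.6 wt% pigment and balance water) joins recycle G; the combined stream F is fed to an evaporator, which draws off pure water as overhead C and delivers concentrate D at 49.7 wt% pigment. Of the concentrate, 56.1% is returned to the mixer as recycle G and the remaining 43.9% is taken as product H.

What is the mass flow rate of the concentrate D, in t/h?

875.6 t/h

Overall pigment balance (none leaves overhead): pigment in fresh feed = pigment in product, i.e. 1990×0.096 = (1−0.561)·D·0.497.
D = 191.04/(0.497×0.439) = 875.6 t/h.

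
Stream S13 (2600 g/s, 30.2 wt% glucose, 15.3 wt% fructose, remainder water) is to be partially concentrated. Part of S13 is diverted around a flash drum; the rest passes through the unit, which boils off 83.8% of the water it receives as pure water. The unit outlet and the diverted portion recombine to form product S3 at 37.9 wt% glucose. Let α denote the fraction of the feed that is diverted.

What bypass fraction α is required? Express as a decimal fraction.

All 2600×0.302 = 785.2 g/s of glucose reaches S3, so S3 = 785.2/0.379 = 2071.8 g/s and vapour = 528.23 g/s.
The evaporator receives (1−α)·2600 of feed at 0.545 water and removes 0.838 of that water:
0.838×0.545×(1−α)×2600 = 528.23
(1−α) = 528.23/1187.4 = 0.4448;  α = 0.5552.

0.555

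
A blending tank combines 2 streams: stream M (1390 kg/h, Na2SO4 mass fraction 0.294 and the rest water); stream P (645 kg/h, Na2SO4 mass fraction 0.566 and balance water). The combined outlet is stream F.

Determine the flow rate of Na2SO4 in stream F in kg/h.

773.7 kg/h

Na2SO4 out = Na2SO4 in = 1390×0.294 + 645×0.566 = 773.73 kg/h.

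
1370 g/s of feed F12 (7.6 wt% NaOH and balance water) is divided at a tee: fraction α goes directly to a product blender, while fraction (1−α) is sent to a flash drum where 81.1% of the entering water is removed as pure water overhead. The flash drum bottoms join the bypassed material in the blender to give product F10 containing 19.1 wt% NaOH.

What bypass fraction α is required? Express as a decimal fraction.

0.197

All 1370×0.076 = 104.12 g/s of NaOH reaches F10, so F10 = 104.12/0.191 = 545.13 g/s and vapour = 824.87 g/s.
The evaporator receives (1−α)·1370 of feed at 0.924 water and removes 0.811 of that water:
0.811×0.924×(1−α)×1370 = 824.87
(1−α) = 824.87/1026.6 = 0.8035;  α = 0.1965.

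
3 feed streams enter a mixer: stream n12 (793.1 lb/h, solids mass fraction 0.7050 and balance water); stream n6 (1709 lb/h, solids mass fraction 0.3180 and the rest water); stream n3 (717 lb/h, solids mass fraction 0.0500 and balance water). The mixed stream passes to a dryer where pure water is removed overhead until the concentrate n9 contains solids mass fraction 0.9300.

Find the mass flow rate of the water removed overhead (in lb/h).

1995 lb/h

solids entering = 793.1×0.705 + 1709×0.318 + 717×0.050 = 1138.4 lb/h.
All solids reports to n9, so n9 = 1138.4/0.930 = 1224.1 lb/h.
Total feed = 3219.1 lb/h; overhead = 3219.1 − 1224.1 = 1995 lb/h.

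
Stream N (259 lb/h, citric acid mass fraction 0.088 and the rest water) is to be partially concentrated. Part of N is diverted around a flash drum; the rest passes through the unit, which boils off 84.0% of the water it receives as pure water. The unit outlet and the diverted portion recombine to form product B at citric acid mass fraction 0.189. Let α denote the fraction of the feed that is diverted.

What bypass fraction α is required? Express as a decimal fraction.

All 259×0.088 = 22.792 lb/h of citric acid reaches B, so B = 22.792/0.189 = 120.59 lb/h and vapour = 138.41 lb/h.
The evaporator receives (1−α)·259 of feed at 0.912 water and removes 0.840 of that water:
0.840×0.912×(1−α)×259 = 138.41
(1−α) = 138.41/198.41 = 0.6976;  α = 0.3024.

0.302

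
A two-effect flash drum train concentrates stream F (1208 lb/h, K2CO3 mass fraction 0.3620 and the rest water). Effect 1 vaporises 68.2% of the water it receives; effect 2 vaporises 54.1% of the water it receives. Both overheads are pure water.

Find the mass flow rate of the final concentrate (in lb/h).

549.8 lb/h

water in feed = 1208×0.638 = 770.7 lb/h.
After stage 1: water left = (1−0.682)×770.7 = 245.08; stream total = 682.38 lb/h.
After stage 2: water left = (1−0.541)×245.08 = 112.49; final concentrate = 549.79 lb/h.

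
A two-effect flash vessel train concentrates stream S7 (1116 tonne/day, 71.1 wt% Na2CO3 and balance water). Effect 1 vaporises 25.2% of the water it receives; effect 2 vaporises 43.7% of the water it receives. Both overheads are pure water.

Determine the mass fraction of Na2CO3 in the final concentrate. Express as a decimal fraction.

0.8538

water in feed = 1116×0.289 = 322.52 tonne/day.
After stage 1: water left = (1−0.252)×322.52 = 241.25; stream total = 1034.7 tonne/day.
After stage 2: water left = (1−0.437)×241.25 = 135.82; final concentrate = 929.3 tonne/day.
Na2CO3 fraction = 793.48/929.3 = 0.8538.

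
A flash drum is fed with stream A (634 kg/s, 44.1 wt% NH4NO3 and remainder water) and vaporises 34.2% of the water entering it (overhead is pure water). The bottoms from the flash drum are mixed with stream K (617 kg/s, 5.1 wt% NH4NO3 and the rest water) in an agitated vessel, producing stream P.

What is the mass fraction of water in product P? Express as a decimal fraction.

0.725

Vapour removed = 0.342×0.559×634 = 121.21 kg/s; concentrate = 512.79 kg/s.
water reaching the mixer = 233.2 (from concentrate) + 617×0.949 = 818.73 kg/s.
Product flow = 512.79 + 617 = 1129.8 kg/s; water fraction = 0.725.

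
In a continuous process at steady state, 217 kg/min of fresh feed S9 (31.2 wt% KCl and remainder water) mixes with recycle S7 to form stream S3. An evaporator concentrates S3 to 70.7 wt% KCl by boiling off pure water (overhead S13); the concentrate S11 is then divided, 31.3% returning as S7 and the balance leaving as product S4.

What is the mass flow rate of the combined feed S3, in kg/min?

260.6 kg/min

Overall KCl balance (none leaves overhead): KCl in fresh feed = KCl in product, i.e. 217×0.312 = (1−0.313)·S11·0.707.
S11 = 67.704/(0.707×0.687) = 139.39 kg/min.
Recycle S7 = 0.313×139.39 = 43.63 kg/min.
Combined feed S3 = 217 + 43.63 = 260.63 kg/min.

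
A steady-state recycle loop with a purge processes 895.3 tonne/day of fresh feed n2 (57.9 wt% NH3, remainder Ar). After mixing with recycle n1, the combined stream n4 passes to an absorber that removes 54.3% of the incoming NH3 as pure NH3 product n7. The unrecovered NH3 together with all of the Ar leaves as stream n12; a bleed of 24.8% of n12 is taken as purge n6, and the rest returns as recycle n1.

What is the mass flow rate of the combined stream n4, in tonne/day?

2310 tonne/day

Ar enters only via n2 and leaves only via the purge: 895.3×0.421 = 0.248×(Ar in n12), and the absorber passes all Ar, so Ar in n4 = Ar in n12 = 1519.8 tonne/day.
NH3 in n4: m_A = 895.3×0.579 + (1−0.248)·(1−0.543)·m_A, so m_A = 518.38/0.6563 = 789.81 tonne/day.
n4 = 789.81 + 1519.8 = 2309.7 tonne/day.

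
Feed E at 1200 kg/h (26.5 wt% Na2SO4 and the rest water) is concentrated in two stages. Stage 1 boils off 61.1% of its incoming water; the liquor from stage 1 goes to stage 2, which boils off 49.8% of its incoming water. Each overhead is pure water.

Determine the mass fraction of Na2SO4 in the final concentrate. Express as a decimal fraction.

water in feed = 1200×0.735 = 882 kg/h.
After stage 1: water left = (1−0.611)×882 = 343.1; stream total = 661.1 kg/h.
After stage 2: water left = (1−0.498)×343.1 = 172.24; final concentrate = 490.24 kg/h.
Na2SO4 fraction = 318/490.24 = 0.649.

0.649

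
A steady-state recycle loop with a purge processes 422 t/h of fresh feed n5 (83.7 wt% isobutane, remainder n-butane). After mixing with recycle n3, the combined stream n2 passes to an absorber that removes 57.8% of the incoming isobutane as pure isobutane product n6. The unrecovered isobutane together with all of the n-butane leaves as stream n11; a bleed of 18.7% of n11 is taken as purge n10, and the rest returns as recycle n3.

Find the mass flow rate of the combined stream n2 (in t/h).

n-butane enters only via n5 and leaves only via the purge: 422×0.163 = 0.187×(n-butane in n11), and the absorber passes all n-butane, so n-butane in n2 = n-butane in n11 = 367.84 t/h.
isobutane in n2: m_A = 422×0.837 + (1−0.187)·(1−0.578)·m_A, so m_A = 353.21/0.6569 = 537.69 t/h.
n2 = 537.69 + 367.84 = 905.53 t/h.

905.5 t/h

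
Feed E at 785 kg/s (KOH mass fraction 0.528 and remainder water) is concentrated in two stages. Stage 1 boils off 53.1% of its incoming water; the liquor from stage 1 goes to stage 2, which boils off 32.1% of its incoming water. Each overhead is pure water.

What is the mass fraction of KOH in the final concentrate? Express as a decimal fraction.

0.778

water in feed = 785×0.472 = 370.52 kg/s.
After stage 1: water left = (1−0.531)×370.52 = 173.77; stream total = 588.25 kg/s.
After stage 2: water left = (1−0.321)×173.77 = 117.99; final concentrate = 532.47 kg/s.
KOH fraction = 414.48/532.47 = 0.778.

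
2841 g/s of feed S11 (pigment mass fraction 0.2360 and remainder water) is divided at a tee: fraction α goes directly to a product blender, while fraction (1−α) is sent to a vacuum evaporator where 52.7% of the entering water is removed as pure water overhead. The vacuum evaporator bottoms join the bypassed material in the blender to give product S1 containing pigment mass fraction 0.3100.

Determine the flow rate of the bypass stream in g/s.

All 2841×0.236 = 670.48 g/s of pigment reaches S1, so S1 = 670.48/0.310 = 2162.8 g/s and vapour = 678.17 g/s.
The evaporator receives (1−α)·2841 of feed at 0.764 water and removes 0.527 of that water:
0.527×0.764×(1−α)×2841 = 678.17
(1−α) = 678.17/1143.9 = 0.5929;  α = 0.4071.
Bypass flow = 0.4071×2841 = 1156.6 g/s.

1157 g/s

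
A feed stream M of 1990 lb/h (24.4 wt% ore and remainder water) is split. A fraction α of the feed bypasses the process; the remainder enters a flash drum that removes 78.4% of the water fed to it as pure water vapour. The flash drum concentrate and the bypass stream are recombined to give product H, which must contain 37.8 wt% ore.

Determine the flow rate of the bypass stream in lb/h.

799.8 lb/h

All 1990×0.244 = 485.56 lb/h of ore reaches H, so H = 485.56/0.378 = 1284.6 lb/h and vapour = 705.45 lb/h.
The evaporator receives (1−α)·1990 of feed at 0.756 water and removes 0.784 of that water:
0.784×0.756×(1−α)×1990 = 705.45
(1−α) = 705.45/1179.5 = 0.5981;  α = 0.4019.
Bypass flow = 0.4019×1990 = 799.78 lb/h.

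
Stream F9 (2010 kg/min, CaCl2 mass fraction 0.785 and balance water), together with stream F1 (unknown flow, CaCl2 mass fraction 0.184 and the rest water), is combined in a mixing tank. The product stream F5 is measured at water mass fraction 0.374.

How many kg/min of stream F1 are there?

723.1 kg/min

Let F1 be the unknown flow. Total out = 2010 + F1.
water balance: 432.15 + 0.816·F1 = 0.374·(2010 + F1)
(0.816 − 0.374)·F1 = 0.374×2010 − 432.15 = 319.59
F1 = 319.59 / 0.442 = 723.05 kg/min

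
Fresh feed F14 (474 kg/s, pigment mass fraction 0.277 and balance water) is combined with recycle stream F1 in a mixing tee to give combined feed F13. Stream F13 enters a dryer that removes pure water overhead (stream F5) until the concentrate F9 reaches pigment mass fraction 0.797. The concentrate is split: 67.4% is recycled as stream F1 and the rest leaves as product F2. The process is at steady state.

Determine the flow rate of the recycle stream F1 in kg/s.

Overall pigment balance (none leaves overhead): pigment in fresh feed = pigment in product, i.e. 474×0.277 = (1−0.674)·F9·0.797.
F9 = 131.3/(0.797×0.326) = 505.34 kg/s.
Recycle F1 = 0.674×505.34 = 340.6 kg/s.

340.6 kg/s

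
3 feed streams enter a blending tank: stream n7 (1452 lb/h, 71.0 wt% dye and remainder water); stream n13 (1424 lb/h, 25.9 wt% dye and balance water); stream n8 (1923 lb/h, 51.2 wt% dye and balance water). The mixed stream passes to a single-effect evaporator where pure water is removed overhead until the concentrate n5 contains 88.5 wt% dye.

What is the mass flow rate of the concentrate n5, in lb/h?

2694 lb/h

dye entering = 1452×0.710 + 1424×0.259 + 1923×0.512 = 2384.3 lb/h.
All dye reports to n5, so n5 = 2384.3/0.885 = 2694.1 lb/h.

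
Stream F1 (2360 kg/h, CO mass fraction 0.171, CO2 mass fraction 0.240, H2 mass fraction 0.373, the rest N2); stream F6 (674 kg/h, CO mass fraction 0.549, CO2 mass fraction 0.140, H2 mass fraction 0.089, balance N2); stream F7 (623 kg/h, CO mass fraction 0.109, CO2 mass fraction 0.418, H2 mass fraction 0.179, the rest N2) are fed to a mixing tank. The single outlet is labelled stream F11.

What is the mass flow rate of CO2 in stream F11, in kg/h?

921.2 kg/h

CO2 out = CO2 in = 2360×0.240 + 674×0.140 + 623×0.418 = 921.17 kg/h.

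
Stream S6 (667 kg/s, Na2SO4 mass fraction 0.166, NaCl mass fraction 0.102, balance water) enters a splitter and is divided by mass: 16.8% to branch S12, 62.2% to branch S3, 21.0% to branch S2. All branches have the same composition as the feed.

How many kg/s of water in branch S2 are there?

Branch S2 total = 0.210×667 = 140.07 kg/s.
water in S2 = 0.732×140.07 = 102.53 kg/s.

102.5 kg/s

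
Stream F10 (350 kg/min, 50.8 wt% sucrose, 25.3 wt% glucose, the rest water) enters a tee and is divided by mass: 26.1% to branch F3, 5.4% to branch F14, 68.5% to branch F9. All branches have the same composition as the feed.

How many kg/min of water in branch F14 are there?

Branch F14 total = 0.054×350 = 18.9 kg/min.
water in F14 = 0.239×18.9 = 4.5171 kg/min.

4.517 kg/min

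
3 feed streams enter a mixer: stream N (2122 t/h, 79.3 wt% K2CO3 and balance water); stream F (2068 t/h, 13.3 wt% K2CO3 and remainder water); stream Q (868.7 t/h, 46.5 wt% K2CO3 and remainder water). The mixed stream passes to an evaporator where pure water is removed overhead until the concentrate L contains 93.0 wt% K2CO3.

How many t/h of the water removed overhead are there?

2519 t/h

K2CO3 entering = 2122×0.793 + 2068×0.133 + 868.7×0.465 = 2361.7 t/h.
All K2CO3 reports to L, so L = 2361.7/0.930 = 2539.5 t/h.
Total feed = 5058.7 t/h; overhead = 5058.7 − 2539.5 = 2519.2 t/h.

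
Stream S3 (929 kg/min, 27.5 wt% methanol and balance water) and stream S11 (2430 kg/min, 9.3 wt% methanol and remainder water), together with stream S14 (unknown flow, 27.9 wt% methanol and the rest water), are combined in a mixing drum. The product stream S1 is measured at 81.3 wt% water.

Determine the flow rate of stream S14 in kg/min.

1594 kg/min

Let S14 be the unknown flow. Total out = 3359 + S14.
water balance: 2877.5 + 0.721·S14 = 0.813·(3359 + S14)
(0.721 − 0.813)·S14 = 0.813×3359 − 2877.5 = -146.67
S14 = -146.67 / -0.092 = 1594.2 kg/min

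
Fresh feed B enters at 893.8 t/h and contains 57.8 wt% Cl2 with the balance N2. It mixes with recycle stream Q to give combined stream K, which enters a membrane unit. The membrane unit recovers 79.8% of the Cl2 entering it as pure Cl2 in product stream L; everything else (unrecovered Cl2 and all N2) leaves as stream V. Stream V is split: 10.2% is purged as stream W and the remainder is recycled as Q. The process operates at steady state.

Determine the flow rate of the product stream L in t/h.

Cl2 in K: m_A = 893.8×0.578 + (1−0.102)·(1−0.798)·m_A, so m_A = 516.62/0.8186 = 631.09 t/h.
Product L = 0.798×631.09 = 503.61 t/h.

503.6 t/h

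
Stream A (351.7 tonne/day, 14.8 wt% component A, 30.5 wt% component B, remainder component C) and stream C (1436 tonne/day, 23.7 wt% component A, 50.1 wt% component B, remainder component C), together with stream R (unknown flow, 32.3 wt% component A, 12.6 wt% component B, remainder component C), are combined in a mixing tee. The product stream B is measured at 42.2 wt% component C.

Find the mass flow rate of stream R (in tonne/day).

Let R be the unknown flow. Total out = 1787.7 + R.
component C balance: 568.61 + 0.551·R = 0.422·(1787.7 + R)
(0.551 − 0.422)·R = 0.422×1787.7 − 568.61 = 185.8
R = 185.8 / 0.129 = 1440.3 tonne/day

1440 tonne/day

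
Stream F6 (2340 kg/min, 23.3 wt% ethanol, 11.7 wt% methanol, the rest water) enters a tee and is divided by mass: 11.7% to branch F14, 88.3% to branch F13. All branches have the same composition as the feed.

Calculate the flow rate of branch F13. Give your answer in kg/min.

Branch F13 flow = 0.883×2340 = 2066.2 kg/min.

2066 kg/min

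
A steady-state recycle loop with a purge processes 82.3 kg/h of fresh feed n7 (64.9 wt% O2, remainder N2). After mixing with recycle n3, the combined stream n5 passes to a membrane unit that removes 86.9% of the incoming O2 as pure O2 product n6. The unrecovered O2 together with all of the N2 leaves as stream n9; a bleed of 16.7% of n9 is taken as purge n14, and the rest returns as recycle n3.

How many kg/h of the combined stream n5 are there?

N2 enters only via n7 and leaves only via the purge: 82.3×0.351 = 0.167×(N2 in n9), and the membrane unit passes all N2, so N2 in n5 = N2 in n9 = 172.98 kg/h.
O2 in n5: m_A = 82.3×0.649 + (1−0.167)·(1−0.869)·m_A, so m_A = 53.413/0.8909 = 59.955 kg/h.
n5 = 59.955 + 172.98 = 232.93 kg/h.

232.9 kg/h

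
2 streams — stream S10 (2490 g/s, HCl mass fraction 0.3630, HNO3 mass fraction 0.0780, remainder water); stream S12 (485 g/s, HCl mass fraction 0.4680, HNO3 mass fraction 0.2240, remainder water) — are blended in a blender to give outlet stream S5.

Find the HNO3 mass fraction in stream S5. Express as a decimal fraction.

Total flow out = 2490 + 485 = 2975 g/s.
HNO3 in = 2490×0.078 + 485×0.224 = 302.86 g/s.
HNO3 mass fraction in S5 = 302.86/2975 = 0.1018.

0.1018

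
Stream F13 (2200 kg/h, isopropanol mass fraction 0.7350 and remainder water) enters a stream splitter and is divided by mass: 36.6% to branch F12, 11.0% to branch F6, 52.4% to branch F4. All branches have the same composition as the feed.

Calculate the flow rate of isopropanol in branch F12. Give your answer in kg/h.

591.8 kg/h

Branch F12 total = 0.366×2200 = 805.2 kg/h.
isopropanol in F12 = 0.735×805.2 = 591.82 kg/h.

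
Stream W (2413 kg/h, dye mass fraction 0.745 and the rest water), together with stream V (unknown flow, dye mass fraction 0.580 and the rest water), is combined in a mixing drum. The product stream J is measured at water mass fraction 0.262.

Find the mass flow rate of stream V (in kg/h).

Let V be the unknown flow. Total out = 2413 + V.
water balance: 615.32 + 0.420·V = 0.262·(2413 + V)
(0.420 − 0.262)·V = 0.262×2413 − 615.32 = 16.891
V = 16.891 / 0.158 = 106.91 kg/h

106.9 kg/h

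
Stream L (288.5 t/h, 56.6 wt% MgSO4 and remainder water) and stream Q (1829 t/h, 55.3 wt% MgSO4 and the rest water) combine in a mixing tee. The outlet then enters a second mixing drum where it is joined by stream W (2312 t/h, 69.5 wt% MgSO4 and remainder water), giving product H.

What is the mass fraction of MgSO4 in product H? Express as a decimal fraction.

0.6280

Overall, product flow = 4429.5 t/h.
MgSO4 in = 288.5×0.566 + 1829×0.553 + 2312×0.695 = 2781.6 t/h.
MgSO4 fraction in H = 0.6280.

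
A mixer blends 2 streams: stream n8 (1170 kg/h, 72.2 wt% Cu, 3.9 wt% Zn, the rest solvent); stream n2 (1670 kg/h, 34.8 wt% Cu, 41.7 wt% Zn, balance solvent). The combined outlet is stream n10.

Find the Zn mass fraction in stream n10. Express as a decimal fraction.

0.261

Total flow out = 1170 + 1670 = 2840 kg/h.
Zn in = 1170×0.039 + 1670×0.417 = 742.02 kg/h.
Zn mass fraction in n10 = 742.02/2840 = 0.261.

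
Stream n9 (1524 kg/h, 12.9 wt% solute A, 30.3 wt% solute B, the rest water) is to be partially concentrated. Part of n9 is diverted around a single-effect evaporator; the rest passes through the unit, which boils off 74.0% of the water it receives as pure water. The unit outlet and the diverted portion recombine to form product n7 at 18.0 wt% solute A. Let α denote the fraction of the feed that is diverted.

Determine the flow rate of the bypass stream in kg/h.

496.7 kg/h

All 1524×0.129 = 196.6 kg/h of solute A reaches n7, so n7 = 196.6/0.180 = 1092.2 kg/h and vapour = 431.8 kg/h.
The evaporator receives (1−α)·1524 of feed at 0.568 water and removes 0.740 of that water:
0.740×0.568×(1−α)×1524 = 431.8
(1−α) = 431.8/640.57 = 0.6741;  α = 0.3259.
Bypass flow = 0.3259×1524 = 496.69 kg/h.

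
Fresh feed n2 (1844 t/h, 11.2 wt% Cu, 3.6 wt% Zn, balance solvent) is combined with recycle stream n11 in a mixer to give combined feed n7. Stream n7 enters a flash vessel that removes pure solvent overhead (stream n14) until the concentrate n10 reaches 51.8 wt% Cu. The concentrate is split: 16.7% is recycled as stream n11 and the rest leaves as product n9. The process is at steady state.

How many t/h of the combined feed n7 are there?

1924 t/h

Overall Cu balance (none leaves overhead): Cu in fresh feed = Cu in product, i.e. 1844×0.112 = (1−0.167)·n10·0.518.
n10 = 206.53/(0.518×0.833) = 478.63 t/h.
Recycle n11 = 0.167×478.63 = 79.932 t/h.
Combined feed n7 = 1844 + 79.932 = 1923.9 t/h.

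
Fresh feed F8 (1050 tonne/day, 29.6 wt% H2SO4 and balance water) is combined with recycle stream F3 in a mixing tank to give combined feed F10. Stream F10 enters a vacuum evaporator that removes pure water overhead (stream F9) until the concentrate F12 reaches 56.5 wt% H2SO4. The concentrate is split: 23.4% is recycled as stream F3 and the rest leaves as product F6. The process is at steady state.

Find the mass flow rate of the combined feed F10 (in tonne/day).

Overall H2SO4 balance (none leaves overhead): H2SO4 in fresh feed = H2SO4 in product, i.e. 1050×0.296 = (1−0.234)·F12·0.565.
F12 = 310.8/(0.565×0.766) = 718.13 tonne/day.
Recycle F3 = 0.234×718.13 = 168.04 tonne/day.
Combined feed F10 = 1050 + 168.04 = 1218 tonne/day.

1218 tonne/day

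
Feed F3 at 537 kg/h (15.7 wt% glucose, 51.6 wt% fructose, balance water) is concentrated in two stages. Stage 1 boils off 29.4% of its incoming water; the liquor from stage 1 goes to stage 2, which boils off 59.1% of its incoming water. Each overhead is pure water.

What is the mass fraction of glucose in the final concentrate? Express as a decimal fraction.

0.2046

water in feed = 537×0.327 = 175.6 kg/h.
After stage 1: water left = (1−0.294)×175.6 = 123.97; stream total = 485.37 kg/h.
After stage 2: water left = (1−0.591)×123.97 = 50.705; final concentrate = 412.11 kg/h.
glucose fraction = 84.309/412.11 = 0.2046.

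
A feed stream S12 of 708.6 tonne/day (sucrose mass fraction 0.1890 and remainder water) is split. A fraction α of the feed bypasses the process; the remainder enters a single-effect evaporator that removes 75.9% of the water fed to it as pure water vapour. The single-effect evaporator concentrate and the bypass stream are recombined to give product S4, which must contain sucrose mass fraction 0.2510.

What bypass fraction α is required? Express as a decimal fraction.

0.599

All 708.6×0.189 = 133.93 tonne/day of sucrose reaches S4, so S4 = 133.93/0.251 = 533.57 tonne/day and vapour = 175.03 tonne/day.
The evaporator receives (1−α)·708.6 of feed at 0.811 water and removes 0.759 of that water:
0.759×0.811×(1−α)×708.6 = 175.03
(1−α) = 175.03/436.18 = 0.4013;  α = 0.5987.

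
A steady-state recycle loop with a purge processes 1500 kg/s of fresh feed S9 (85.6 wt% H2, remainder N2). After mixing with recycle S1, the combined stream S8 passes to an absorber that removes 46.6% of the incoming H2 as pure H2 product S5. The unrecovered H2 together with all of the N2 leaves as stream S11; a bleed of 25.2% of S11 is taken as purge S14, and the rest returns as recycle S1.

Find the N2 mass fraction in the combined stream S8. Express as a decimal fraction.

0.286

N2 enters only via S9 and leaves only via the purge: 1500×0.144 = 0.252×(N2 in S11), and the absorber passes all N2, so N2 in S8 = N2 in S11 = 857.14 kg/s.
H2 in S8: m_A = 1500×0.856 + (1−0.252)·(1−0.466)·m_A, so m_A = 1284/0.6006 = 2138 kg/s.
S8 = 2138 + 857.14 = 2995.1 kg/s.
N2 fraction in S8 = 857.14/2995.1 = 0.286.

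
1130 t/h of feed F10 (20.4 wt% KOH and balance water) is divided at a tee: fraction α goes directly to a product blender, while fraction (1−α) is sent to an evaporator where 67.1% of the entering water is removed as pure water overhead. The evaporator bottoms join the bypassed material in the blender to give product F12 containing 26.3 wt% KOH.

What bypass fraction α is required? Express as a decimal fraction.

0.580

All 1130×0.204 = 230.52 t/h of KOH reaches F12, so F12 = 230.52/0.263 = 876.5 t/h and vapour = 253.5 t/h.
The evaporator receives (1−α)·1130 of feed at 0.796 water and removes 0.671 of that water:
0.671×0.796×(1−α)×1130 = 253.5
(1−α) = 253.5/603.55 = 0.4200;  α = 0.5800.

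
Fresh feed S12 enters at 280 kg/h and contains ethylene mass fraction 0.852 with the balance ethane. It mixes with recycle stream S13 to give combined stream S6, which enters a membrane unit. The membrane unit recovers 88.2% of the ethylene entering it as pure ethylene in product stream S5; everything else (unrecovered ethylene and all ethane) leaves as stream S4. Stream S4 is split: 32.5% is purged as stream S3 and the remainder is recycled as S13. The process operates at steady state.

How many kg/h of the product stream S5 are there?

228.6 kg/h

ethylene in S6: m_A = 280×0.852 + (1−0.325)·(1−0.882)·m_A, so m_A = 238.56/0.9204 = 259.21 kg/h.
Product S5 = 0.882×259.21 = 228.62 kg/h.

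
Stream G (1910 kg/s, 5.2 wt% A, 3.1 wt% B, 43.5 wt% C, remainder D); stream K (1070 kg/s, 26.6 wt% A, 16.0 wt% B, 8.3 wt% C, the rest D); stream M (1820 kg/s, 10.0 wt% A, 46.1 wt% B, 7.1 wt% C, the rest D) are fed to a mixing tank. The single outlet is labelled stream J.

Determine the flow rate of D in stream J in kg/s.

D out = D in = 1910×0.482 + 1070×0.491 + 1820×0.368 = 2115.8 kg/s.

2116 kg/s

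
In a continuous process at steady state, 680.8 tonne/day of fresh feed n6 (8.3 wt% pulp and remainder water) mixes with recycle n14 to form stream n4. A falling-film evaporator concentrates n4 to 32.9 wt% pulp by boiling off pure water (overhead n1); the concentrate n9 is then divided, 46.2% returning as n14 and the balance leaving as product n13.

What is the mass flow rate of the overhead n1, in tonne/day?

509 tonne/day

Overall pulp balance (none leaves overhead): pulp in fresh feed = pulp in product, i.e. 680.8×0.083 = (1−0.462)·n9·0.329.
n9 = 56.506/(0.329×0.538) = 319.24 tonne/day.
Recycle n14 = 0.462×319.24 = 147.49 tonne/day.
Combined feed n4 = 680.8 + 147.49 = 828.29 tonne/day.
Overhead n1 = n4 − n9 = 828.29 − 319.24 = 509.05 tonne/day.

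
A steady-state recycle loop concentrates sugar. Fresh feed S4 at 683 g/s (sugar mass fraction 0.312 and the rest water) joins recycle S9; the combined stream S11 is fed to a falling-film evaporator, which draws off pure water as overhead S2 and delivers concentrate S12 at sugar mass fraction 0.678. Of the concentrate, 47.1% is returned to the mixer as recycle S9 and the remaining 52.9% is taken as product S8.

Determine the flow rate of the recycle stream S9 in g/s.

279.8 g/s

Overall sugar balance (none leaves overhead): sugar in fresh feed = sugar in product, i.e. 683×0.312 = (1−0.471)·S12·0.678.
S12 = 213.1/(0.678×0.529) = 594.14 g/s.
Recycle S9 = 0.471×594.14 = 279.84 g/s.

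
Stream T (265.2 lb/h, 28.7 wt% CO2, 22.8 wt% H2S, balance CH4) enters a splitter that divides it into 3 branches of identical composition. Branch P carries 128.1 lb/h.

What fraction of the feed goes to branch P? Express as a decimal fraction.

0.483

Fraction to P = 128.1/265.2 = 0.4830.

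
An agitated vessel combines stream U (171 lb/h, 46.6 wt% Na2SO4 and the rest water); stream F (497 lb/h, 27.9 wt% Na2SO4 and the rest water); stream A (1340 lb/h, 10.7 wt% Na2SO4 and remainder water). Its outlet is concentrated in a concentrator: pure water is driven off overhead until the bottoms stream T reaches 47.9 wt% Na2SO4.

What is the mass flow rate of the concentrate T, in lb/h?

Na2SO4 entering = 171×0.466 + 497×0.279 + 1340×0.107 = 361.73 lb/h.
All Na2SO4 reports to T, so T = 361.73/0.479 = 755.18 lb/h.

755.2 lb/h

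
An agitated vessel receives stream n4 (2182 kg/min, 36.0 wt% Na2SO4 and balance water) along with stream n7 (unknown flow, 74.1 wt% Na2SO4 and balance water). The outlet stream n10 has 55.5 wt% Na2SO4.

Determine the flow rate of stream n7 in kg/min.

Let n7 be the unknown flow. Total out = 2182 + n7.
Na2SO4 balance: 785.52 + 0.741·n7 = 0.555·(2182 + n7)
(0.741 − 0.555)·n7 = 0.555×2182 − 785.52 = 425.49
n7 = 425.49 / 0.186 = 2287.6 kg/min

2288 kg/min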